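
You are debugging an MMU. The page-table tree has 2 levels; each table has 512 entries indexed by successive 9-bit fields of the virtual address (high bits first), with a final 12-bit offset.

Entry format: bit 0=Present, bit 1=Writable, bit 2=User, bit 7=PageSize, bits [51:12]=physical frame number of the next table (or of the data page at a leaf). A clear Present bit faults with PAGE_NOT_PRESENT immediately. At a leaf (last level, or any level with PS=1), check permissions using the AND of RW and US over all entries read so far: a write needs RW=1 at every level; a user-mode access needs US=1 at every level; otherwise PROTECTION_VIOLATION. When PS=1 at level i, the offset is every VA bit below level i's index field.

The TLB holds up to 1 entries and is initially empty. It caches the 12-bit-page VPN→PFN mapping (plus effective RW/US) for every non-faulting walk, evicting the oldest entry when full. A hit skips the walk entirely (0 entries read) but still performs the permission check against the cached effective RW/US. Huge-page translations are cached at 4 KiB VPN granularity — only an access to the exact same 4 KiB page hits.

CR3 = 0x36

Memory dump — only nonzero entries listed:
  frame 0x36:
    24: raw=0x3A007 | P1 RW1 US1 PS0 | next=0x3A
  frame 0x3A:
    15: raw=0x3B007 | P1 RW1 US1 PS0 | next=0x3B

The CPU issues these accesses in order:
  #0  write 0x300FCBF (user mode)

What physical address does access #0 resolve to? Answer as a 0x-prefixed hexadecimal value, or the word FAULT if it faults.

Per-access translation:
#0 VA=0x300FCBF (w,user):
  [0] read 0x36 idx=24: raw=0x3A007 flags P=1 W=1 U=1 S=0
  [1] read 0x3A idx=15: raw=0x3B007 flags P=1 W=1 U=1 S=0
  ⇒ phys 0x3BCBF  [2 reads]

Access #0 PA: 0x3BCBF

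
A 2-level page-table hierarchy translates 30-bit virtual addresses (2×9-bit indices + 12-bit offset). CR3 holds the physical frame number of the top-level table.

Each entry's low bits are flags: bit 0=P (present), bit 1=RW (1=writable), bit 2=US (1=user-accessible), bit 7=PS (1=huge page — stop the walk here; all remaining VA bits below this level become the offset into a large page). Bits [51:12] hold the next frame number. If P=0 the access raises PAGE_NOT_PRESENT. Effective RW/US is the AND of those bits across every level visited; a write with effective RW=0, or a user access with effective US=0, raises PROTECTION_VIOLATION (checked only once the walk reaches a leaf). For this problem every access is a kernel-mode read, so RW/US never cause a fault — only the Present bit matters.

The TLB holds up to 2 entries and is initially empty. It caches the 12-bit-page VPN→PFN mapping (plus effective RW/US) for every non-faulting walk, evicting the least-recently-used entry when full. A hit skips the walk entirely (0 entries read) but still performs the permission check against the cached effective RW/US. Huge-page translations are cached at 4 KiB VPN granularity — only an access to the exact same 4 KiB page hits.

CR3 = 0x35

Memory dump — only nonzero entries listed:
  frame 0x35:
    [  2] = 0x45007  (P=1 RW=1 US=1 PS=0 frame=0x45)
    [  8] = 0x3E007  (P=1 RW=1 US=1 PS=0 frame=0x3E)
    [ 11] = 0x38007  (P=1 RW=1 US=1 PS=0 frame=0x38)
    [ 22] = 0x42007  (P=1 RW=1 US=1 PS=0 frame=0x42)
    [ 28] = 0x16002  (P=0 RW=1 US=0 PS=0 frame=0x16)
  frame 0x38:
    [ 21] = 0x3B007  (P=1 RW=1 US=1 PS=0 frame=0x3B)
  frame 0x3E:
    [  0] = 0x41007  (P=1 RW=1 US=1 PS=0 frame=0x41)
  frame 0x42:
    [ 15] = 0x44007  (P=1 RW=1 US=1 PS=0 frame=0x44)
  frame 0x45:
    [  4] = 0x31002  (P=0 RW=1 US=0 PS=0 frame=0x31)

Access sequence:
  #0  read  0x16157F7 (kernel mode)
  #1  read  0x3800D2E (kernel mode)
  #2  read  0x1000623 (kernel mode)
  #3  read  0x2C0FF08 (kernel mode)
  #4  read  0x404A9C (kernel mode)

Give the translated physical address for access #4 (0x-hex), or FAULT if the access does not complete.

Per-access translation:
#0 VA=0x16157F7 (r,kernel):
  lvl0: tbl 0x35, slot 11 ⇒ 0x38007 (P1/RW1/US1/PS0)
  lvl1: tbl 0x38, slot 21 ⇒ 0x3B007 (P1/RW1/US1/PS0)
  ⇒ phys 0x3B7F7  [2 reads]
#1 VA=0x3800D2E (r,kernel):
  lvl0: tbl 0x35, slot 28 ⇒ 0x16002 (P0/RW1/US0/PS0)
  ✗ PAGE_NOT_PRESENT  [1 reads]
#2 VA=0x1000623 (r,kernel):
  lvl0: tbl 0x35, slot 8 ⇒ 0x3E007 (P1/RW1/US1/PS0)
  lvl1: tbl 0x3E, slot 0 ⇒ 0x41007 (P1/RW1/US1/PS0)
  ⇒ phys 0x41623  [2 reads]
#3 VA=0x2C0FF08 (r,kernel):
  lvl0: tbl 0x35, slot 22 ⇒ 0x42007 (P1/RW1/US1/PS0)
  lvl1: tbl 0x42, slot 15 ⇒ 0x44007 (P1/RW1/US1/PS0)
  ⇒ phys 0x44F08  [2 reads]
#4 VA=0x404A9C (r,kernel):
  lvl0: tbl 0x35, slot 2 ⇒ 0x45007 (P1/RW1/US1/PS0)
  lvl1: tbl 0x45, slot 4 ⇒ 0x31002 (P0/RW1/US0/PS0)
  ✗ PAGE_NOT_PRESENT  [2 reads]

Access #4 PA: FAULT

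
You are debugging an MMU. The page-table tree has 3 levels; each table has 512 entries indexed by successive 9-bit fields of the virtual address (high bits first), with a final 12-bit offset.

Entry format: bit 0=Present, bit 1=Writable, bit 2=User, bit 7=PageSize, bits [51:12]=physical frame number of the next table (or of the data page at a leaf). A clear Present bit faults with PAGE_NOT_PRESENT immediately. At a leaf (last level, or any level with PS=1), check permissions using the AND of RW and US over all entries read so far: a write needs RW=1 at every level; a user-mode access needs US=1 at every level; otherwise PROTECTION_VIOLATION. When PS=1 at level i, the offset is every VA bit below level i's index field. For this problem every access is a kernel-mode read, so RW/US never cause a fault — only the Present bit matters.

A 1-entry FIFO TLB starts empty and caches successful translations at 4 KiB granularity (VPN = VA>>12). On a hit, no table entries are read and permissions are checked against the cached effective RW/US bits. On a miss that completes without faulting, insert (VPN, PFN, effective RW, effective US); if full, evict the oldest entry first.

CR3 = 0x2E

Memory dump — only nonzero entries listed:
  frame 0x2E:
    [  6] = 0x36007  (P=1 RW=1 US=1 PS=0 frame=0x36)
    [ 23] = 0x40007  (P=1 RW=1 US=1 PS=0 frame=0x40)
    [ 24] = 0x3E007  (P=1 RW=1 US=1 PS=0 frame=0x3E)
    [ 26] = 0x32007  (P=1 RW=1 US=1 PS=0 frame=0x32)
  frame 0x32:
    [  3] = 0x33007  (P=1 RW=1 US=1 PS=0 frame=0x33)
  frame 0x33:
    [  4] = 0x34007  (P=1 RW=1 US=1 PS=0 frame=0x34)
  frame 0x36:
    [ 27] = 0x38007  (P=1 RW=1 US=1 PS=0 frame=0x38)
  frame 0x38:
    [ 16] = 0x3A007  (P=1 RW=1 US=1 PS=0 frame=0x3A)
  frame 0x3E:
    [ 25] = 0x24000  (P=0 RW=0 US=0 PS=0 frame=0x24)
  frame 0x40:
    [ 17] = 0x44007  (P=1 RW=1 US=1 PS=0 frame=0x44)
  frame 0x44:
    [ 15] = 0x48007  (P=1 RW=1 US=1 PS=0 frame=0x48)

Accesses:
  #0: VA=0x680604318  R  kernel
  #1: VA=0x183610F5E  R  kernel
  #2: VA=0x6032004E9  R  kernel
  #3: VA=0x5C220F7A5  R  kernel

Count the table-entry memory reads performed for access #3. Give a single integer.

Per-access translation:
#0 VA=0x680604318 (r,kernel):
  L0: frame=0x2E idx=26 entry=0x32007 [P=1 RW=1 US=1 PS=0]
  L1: frame=0x32 idx=3 entry=0x33007 [P=1 RW=1 US=1 PS=0]
  L2: frame=0x33 idx=4 entry=0x34007 [P=1 RW=1 US=1 PS=0]
  ✓ 0x34318  — 3 lookups
#1 VA=0x183610F5E (r,kernel):
  L0: frame=0x2E idx=6 entry=0x36007 [P=1 RW=1 US=1 PS=0]
  L1: frame=0x36 idx=27 entry=0x38007 [P=1 RW=1 US=1 PS=0]
  L2: frame=0x38 idx=16 entry=0x3A007 [P=1 RW=1 US=1 PS=0]
  ✓ 0x3AF5E  — 3 lookups
#2 VA=0x6032004E9 (r,kernel):
  L0: frame=0x2E idx=24 entry=0x3E007 [P=1 RW=1 US=1 PS=0]
  L1: frame=0x3E idx=25 entry=0x24000 [P=0 RW=0 US=0 PS=0]
  ⇒ fault: PAGE_NOT_PRESENT  — 2 lookups
#3 VA=0x5C220F7A5 (r,kernel):
  L0: frame=0x2E idx=23 entry=0x40007 [P=1 RW=1 US=1 PS=0]
  L1: frame=0x40 idx=17 entry=0x44007 [P=1 RW=1 US=1 PS=0]
  L2: frame=0x44 idx=15 entry=0x48007 [P=1 RW=1 US=1 PS=0]
  ✓ 0x487A5  — 3 lookups

Entries read for #3: 3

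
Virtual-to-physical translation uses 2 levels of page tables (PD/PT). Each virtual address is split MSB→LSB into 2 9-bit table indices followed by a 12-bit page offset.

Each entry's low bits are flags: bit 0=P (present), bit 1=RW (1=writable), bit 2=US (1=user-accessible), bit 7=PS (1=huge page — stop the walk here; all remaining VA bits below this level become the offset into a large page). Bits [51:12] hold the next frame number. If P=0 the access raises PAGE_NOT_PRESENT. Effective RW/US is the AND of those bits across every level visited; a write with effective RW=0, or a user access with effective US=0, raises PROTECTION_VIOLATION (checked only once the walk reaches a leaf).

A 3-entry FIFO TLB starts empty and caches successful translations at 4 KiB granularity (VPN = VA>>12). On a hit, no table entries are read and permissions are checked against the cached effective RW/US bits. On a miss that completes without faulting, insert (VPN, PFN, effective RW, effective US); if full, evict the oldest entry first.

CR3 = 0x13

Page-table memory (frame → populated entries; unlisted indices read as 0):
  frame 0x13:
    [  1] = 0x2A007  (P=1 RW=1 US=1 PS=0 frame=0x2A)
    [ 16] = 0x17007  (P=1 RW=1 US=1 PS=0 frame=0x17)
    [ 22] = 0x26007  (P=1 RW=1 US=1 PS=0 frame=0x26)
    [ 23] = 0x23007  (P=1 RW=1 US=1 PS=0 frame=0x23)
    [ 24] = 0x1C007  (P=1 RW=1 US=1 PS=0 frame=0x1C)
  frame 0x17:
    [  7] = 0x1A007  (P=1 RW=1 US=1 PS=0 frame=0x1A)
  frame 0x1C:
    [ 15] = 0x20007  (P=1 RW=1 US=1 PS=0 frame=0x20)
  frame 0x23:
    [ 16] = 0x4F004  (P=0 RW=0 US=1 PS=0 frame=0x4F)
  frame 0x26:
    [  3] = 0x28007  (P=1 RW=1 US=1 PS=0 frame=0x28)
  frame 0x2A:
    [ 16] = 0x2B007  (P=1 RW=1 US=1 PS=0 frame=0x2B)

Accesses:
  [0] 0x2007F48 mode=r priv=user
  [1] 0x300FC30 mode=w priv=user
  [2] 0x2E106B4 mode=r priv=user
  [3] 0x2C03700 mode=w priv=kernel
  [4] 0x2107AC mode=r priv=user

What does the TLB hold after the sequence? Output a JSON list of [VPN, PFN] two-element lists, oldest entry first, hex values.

Trace:
#0 VA=0x2007F48 (r,user):
  L0: frame=0x13 idx=16 entry=0x17007 [P=1 RW=1 US=1 PS=0]
  L1: frame=0x17 idx=7 entry=0x1A007 [P=1 RW=1 US=1 PS=0]
  → PA=0x1AF48  (2 entries read)
#1 VA=0x300FC30 (w,user):
  L0: frame=0x13 idx=24 entry=0x1C007 [P=1 RW=1 US=1 PS=0]
  L1: frame=0x1C idx=15 entry=0x20007 [P=1 RW=1 US=1 PS=0]
  → PA=0x20C30  (2 entries read)
#2 VA=0x2E106B4 (r,user):
  L0: frame=0x13 idx=23 entry=0x23007 [P=1 RW=1 US=1 PS=0]
  L1: frame=0x23 idx=16 entry=0x4F004 [P=0 RW=0 US=1 PS=0]
  → PAGE_NOT_PRESENT  (2 entries read)
#3 VA=0x2C03700 (w,kernel):
  L0: frame=0x13 idx=22 entry=0x26007 [P=1 RW=1 US=1 PS=0]
  L1: frame=0x26 idx=3 entry=0x28007 [P=1 RW=1 US=1 PS=0]
  → PA=0x28700  (2 entries read)
#4 VA=0x2107AC (r,user):
  L0: frame=0x13 idx=1 entry=0x2A007 [P=1 RW=1 US=1 PS=0]
  L1: frame=0x2A idx=16 entry=0x2B007 [P=1 RW=1 US=1 PS=0]
  → PA=0x2B7AC  (2 entries read)

TLB: [["0x300F", "0x20"], ["0x2C03", "0x28"], ["0x210", "0x2B"]]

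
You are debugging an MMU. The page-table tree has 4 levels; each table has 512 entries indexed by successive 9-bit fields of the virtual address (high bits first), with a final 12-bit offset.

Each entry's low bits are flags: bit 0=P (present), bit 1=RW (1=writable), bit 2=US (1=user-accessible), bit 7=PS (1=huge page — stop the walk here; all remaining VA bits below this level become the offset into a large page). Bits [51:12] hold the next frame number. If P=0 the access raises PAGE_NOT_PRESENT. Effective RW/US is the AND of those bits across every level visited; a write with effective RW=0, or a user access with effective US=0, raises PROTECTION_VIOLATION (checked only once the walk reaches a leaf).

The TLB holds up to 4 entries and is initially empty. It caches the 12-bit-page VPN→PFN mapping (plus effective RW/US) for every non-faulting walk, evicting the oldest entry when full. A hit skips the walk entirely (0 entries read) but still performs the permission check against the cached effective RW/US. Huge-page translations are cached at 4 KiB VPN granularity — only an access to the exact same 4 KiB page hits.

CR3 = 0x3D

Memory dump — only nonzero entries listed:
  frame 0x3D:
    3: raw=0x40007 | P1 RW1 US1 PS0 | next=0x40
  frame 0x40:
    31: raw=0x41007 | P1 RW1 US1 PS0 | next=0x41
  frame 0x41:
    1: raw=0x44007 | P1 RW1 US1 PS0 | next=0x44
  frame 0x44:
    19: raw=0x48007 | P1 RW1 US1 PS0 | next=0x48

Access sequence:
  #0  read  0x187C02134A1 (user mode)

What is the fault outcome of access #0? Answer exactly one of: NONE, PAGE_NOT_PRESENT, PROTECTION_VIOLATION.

Per-access translation:
#0 VA=0x187C02134A1 (r,user):
  lvl0: tbl 0x3D, slot 3 ⇒ 0x40007 (P1/RW1/US1/PS0)
  lvl1: tbl 0x40, slot 31 ⇒ 0x41007 (P1/RW1/US1/PS0)
  lvl2: tbl 0x41, slot 1 ⇒ 0x44007 (P1/RW1/US1/PS0)
  lvl3: tbl 0x44, slot 19 ⇒ 0x48007 (P1/RW1/US1/PS0)
  ⇒ phys 0x484A1  [4 reads]

Access #0 fault: NONE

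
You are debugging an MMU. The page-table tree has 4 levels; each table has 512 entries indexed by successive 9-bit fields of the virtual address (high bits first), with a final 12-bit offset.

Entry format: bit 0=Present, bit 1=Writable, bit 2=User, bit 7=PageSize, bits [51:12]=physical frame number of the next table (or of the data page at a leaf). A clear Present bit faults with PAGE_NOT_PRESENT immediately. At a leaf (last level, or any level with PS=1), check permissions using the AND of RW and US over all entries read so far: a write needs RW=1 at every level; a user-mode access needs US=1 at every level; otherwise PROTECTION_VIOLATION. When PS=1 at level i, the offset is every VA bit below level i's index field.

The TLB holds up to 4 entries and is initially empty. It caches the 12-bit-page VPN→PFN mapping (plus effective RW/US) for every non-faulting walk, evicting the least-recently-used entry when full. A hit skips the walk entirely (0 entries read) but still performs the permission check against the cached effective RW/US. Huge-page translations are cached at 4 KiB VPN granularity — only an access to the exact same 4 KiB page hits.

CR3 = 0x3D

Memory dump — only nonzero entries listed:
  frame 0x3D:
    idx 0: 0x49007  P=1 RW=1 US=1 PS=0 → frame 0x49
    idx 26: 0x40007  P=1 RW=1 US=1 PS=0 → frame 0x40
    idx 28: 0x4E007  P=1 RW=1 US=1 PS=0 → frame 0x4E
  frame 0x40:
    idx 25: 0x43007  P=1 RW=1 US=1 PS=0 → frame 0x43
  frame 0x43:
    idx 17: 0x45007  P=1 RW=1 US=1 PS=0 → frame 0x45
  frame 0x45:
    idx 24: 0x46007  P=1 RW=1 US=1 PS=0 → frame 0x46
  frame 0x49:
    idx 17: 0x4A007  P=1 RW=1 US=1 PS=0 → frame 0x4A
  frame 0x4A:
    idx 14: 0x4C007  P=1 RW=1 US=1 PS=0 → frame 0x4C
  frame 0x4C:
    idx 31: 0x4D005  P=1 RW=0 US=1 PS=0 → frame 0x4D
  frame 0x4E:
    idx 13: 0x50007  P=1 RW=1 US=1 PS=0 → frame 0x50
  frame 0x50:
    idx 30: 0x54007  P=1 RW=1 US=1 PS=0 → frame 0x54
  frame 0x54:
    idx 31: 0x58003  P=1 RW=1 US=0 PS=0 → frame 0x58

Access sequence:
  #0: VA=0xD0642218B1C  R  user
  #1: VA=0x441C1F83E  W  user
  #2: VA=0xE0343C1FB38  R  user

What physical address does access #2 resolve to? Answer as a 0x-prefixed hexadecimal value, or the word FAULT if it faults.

Per-access translation:
#0 VA=0xD0642218B1C (r,user):
  lvl0: tbl 0x3D, slot 26 ⇒ 0x40007 (P1/RW1/US1/PS0)
  lvl1: tbl 0x40, slot 25 ⇒ 0x43007 (P1/RW1/US1/PS0)
  lvl2: tbl 0x43, slot 17 ⇒ 0x45007 (P1/RW1/US1/PS0)
  lvl3: tbl 0x45, slot 24 ⇒ 0x46007 (P1/RW1/US1/PS0)
  → PA=0x46B1C  (4 entries read)
#1 VA=0x441C1F83E (w,user):
  lvl0: tbl 0x3D, slot 0 ⇒ 0x49007 (P1/RW1/US1/PS0)
  lvl1: tbl 0x49, slot 17 ⇒ 0x4A007 (P1/RW1/US1/PS0)
  lvl2: tbl 0x4A, slot 14 ⇒ 0x4C007 (P1/RW1/US1/PS0)
  lvl3: tbl 0x4C, slot 31 ⇒ 0x4D005 (P1/RW0/US1/PS0)
  ⇒ fault: PROTECTION_VIOLATION  — 4 lookups
#2 VA=0xE0343C1FB38 (r,user):
  lvl0: tbl 0x3D, slot 28 ⇒ 0x4E007 (P1/RW1/US1/PS0)
  lvl1: tbl 0x4E, slot 13 ⇒ 0x50007 (P1/RW1/US1/PS0)
  lvl2: tbl 0x50, slot 30 ⇒ 0x54007 (P1/RW1/US1/PS0)
  lvl3: tbl 0x54, slot 31 ⇒ 0x58003 (P1/RW1/US0/PS0)
  ⇒ fault: PROTECTION_VIOLATION  — 4 lookups

Access #2 PA: FAULT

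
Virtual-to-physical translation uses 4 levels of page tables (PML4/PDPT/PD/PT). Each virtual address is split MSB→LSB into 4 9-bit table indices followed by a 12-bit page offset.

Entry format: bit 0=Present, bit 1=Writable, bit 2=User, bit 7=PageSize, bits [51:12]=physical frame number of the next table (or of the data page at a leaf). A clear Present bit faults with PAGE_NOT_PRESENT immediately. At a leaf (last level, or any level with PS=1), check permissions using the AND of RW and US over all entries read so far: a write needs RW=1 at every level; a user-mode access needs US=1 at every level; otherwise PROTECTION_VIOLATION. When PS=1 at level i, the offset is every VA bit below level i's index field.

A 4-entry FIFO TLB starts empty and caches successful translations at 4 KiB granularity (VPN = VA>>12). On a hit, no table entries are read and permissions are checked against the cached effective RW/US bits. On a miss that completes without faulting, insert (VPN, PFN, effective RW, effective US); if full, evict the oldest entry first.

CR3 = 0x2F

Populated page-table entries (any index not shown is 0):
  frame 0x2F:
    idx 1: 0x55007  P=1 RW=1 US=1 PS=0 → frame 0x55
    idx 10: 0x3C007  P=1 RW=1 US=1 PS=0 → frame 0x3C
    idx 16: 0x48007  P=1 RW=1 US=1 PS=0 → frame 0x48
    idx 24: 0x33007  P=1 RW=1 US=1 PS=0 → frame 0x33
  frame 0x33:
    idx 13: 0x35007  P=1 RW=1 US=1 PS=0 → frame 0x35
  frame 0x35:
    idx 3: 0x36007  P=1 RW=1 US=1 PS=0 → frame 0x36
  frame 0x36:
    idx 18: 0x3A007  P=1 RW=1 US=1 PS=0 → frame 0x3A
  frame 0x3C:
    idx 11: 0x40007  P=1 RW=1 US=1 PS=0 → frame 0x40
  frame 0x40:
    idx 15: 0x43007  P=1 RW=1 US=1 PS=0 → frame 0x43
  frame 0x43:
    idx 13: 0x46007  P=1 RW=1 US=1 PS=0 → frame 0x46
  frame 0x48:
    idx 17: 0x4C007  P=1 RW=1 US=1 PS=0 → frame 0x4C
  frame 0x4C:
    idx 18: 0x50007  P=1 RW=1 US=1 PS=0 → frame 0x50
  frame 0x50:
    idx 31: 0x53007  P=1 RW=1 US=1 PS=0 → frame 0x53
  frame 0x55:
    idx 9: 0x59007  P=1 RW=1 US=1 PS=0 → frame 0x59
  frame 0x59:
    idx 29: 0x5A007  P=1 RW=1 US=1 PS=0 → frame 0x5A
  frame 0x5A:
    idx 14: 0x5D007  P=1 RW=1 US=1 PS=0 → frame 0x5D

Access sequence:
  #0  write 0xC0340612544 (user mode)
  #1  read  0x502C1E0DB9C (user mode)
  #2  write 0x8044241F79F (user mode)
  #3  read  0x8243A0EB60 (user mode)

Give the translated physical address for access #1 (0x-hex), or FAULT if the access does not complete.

Trace:
#0 VA=0xC0340612544 (w,user):
  L0: frame=0x2F idx=24 entry=0x33007 [P=1 RW=1 US=1 PS=0]
  L1: frame=0x33 idx=13 entry=0x35007 [P=1 RW=1 US=1 PS=0]
  L2: frame=0x35 idx=3 entry=0x36007 [P=1 RW=1 US=1 PS=0]
  L3: frame=0x36 idx=18 entry=0x3A007 [P=1 RW=1 US=1 PS=0]
  ⇒ phys 0x3A544  [4 reads]
#1 VA=0x502C1E0DB9C (r,user):
  L0: frame=0x2F idx=10 entry=0x3C007 [P=1 RW=1 US=1 PS=0]
  L1: frame=0x3C idx=11 entry=0x40007 [P=1 RW=1 US=1 PS=0]
  L2: frame=0x40 idx=15 entry=0x43007 [P=1 RW=1 US=1 PS=0]
  L3: frame=0x43 idx=13 entry=0x46007 [P=1 RW=1 US=1 PS=0]
  ⇒ phys 0x46B9C  [4 reads]
#2 VA=0x8044241F79F (w,user):
  L0: frame=0x2F idx=16 entry=0x48007 [P=1 RW=1 US=1 PS=0]
  L1: frame=0x48 idx=17 entry=0x4C007 [P=1 RW=1 US=1 PS=0]
  L2: frame=0x4C idx=18 entry=0x50007 [P=1 RW=1 US=1 PS=0]
  L3: frame=0x50 idx=31 entry=0x53007 [P=1 RW=1 US=1 PS=0]
  ⇒ phys 0x5379F  [4 reads]
#3 VA=0x8243A0EB60 (r,user):
  L0: frame=0x2F idx=1 entry=0x55007 [P=1 RW=1 US=1 PS=0]
  L1: frame=0x55 idx=9 entry=0x59007 [P=1 RW=1 US=1 PS=0]
  L2: frame=0x59 idx=29 entry=0x5A007 [P=1 RW=1 US=1 PS=0]
  L3: frame=0x5A idx=14 entry=0x5D007 [P=1 RW=1 US=1 PS=0]
  ⇒ phys 0x5DB60  [4 reads]

Access #1 PA: 0x46B9C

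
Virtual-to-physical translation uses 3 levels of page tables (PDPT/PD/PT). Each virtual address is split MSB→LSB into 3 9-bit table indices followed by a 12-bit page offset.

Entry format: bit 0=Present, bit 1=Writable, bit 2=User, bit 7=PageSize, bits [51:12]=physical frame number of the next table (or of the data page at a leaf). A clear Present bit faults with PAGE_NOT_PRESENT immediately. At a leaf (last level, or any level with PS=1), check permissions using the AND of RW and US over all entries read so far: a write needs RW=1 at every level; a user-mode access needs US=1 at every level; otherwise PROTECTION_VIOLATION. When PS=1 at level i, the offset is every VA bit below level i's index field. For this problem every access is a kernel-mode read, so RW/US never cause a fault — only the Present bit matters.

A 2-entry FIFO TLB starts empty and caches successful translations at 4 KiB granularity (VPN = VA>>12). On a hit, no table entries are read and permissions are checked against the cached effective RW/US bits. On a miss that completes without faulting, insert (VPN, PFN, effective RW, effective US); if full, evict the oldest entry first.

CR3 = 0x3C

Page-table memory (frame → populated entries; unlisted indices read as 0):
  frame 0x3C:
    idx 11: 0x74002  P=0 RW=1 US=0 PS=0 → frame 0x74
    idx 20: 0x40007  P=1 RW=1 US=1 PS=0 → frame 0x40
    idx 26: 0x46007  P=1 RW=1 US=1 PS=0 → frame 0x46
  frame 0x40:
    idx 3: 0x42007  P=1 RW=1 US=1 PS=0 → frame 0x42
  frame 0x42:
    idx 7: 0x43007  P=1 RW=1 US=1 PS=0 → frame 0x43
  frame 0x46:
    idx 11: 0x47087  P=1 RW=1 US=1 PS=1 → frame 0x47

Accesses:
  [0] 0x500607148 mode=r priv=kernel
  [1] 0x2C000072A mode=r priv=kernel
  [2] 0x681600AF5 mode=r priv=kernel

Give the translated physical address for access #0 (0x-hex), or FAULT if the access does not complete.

Walk each access:
#0 VA=0x500607148 (r,kernel):
  [0] read 0x3C idx=20: raw=0x40007 flags P=1 W=1 U=1 S=0
  [1] read 0x40 idx=3: raw=0x42007 flags P=1 W=1 U=1 S=0
  [2] read 0x42 idx=7: raw=0x43007 flags P=1 W=1 U=1 S=0
  ✓ 0x43148  — 3 lookups
#1 VA=0x2C000072A (r,kernel):
  [0] read 0x3C idx=11: raw=0x74002 flags P=0 W=1 U=0 S=0
  ✗ PAGE_NOT_PRESENT  [1 reads]
#2 VA=0x681600AF5 (r,kernel):
  [0] read 0x3C idx=26: raw=0x46007 flags P=1 W=1 U=1 S=0
  [1] read 0x46 idx=11: raw=0x47087 flags P=1 W=1 U=1 S=1
  ✓ 0x47AF5 (huge @L1)  — 2 lookups

Access #0 PA: 0x43148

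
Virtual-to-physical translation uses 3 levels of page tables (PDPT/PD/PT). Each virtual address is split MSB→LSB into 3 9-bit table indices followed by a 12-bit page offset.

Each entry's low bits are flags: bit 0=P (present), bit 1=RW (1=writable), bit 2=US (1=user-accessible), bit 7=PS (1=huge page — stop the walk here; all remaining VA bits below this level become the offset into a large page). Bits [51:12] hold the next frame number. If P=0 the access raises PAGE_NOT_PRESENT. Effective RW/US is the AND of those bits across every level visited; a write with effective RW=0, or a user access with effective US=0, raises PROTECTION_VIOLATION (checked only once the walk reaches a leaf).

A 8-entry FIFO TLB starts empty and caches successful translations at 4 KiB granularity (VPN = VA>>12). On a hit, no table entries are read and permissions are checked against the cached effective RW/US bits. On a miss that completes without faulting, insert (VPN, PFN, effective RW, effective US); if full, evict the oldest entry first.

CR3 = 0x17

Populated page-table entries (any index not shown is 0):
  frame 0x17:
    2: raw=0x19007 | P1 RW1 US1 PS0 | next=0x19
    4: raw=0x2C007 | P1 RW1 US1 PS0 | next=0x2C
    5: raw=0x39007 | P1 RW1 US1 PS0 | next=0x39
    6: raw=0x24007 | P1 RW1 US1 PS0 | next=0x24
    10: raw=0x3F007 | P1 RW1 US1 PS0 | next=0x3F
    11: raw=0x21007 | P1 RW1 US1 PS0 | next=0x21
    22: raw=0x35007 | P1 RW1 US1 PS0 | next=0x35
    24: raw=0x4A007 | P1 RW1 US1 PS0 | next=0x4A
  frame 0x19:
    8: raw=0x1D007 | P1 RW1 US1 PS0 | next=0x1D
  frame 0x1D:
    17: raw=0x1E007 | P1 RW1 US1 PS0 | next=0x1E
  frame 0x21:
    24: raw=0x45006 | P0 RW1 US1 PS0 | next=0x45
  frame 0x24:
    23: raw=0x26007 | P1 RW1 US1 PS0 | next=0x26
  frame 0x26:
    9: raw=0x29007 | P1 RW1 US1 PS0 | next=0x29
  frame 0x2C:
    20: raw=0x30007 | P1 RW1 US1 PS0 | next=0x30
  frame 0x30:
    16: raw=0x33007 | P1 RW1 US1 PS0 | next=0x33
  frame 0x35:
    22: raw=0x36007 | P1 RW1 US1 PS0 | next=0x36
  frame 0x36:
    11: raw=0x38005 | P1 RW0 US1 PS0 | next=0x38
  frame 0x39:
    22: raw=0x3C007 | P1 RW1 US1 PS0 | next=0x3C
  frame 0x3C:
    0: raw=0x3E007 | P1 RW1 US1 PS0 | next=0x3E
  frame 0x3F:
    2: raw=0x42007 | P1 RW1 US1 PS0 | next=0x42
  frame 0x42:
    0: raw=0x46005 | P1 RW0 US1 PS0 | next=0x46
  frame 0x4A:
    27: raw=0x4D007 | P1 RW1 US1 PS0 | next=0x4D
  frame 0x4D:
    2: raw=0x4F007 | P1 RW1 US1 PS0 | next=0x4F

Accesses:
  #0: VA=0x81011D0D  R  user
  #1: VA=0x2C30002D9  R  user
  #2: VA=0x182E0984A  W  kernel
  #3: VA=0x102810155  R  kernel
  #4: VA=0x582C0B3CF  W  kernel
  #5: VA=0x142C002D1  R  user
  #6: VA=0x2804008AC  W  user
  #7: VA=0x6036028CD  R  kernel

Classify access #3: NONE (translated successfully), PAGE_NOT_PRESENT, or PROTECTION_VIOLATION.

Walk each access:
#0 VA=0x81011D0D (r,user):
  L0 @0x17[2] → 0x19007  P=1,RW=1,US=1,PS=0
  L1 @0x19[8] → 0x1D007  P=1,RW=1,US=1,PS=0
  L2 @0x1D[17] → 0x1E007  P=1,RW=1,US=1,PS=0
  ⇒ phys 0x1ED0D  [3 reads]
#1 VA=0x2C30002D9 (r,user):
  L0 @0x17[11] → 0x21007  P=1,RW=1,US=1,PS=0
  L1 @0x21[24] → 0x45006  P=0,RW=1,US=1,PS=0
  ✗ PAGE_NOT_PRESENT  [2 reads]
#2 VA=0x182E0984A (w,kernel):
  L0 @0x17[6] → 0x24007  P=1,RW=1,US=1,PS=0
  L1 @0x24[23] → 0x26007  P=1,RW=1,US=1,PS=0
  L2 @0x26[9] → 0x29007  P=1,RW=1,US=1,PS=0
  ⇒ phys 0x2984A  [3 reads]
#3 VA=0x102810155 (r,kernel):
  L0 @0x17[4] → 0x2C007  P=1,RW=1,US=1,PS=0
  L1 @0x2C[20] → 0x30007  P=1,RW=1,US=1,PS=0
  L2 @0x30[16] → 0x33007  P=1,RW=1,US=1,PS=0
  ⇒ phys 0x33155  [3 reads]
#4 VA=0x582C0B3CF (w,kernel):
  L0 @0x17[22] → 0x35007  P=1,RW=1,US=1,PS=0
  L1 @0x35[22] → 0x36007  P=1,RW=1,US=1,PS=0
  L2 @0x36[11] → 0x38005  P=1,RW=0,US=1,PS=0
  ✗ PROTECTION_VIOLATION  [3 reads]
#5 VA=0x142C002D1 (r,user):
  L0 @0x17[5] → 0x39007  P=1,RW=1,US=1,PS=0
  L1 @0x39[22] → 0x3C007  P=1,RW=1,US=1,PS=0
  L2 @0x3C[0] → 0x3E007  P=1,RW=1,US=1,PS=0
  ⇒ phys 0x3E2D1  [3 reads]
#6 VA=0x2804008AC (w,user):
  L0 @0x17[10] → 0x3F007  P=1,RW=1,US=1,PS=0
  L1 @0x3F[2] → 0x42007  P=1,RW=1,US=1,PS=0
  L2 @0x42[0] → 0x46005  P=1,RW=0,US=1,PS=0
  ✗ PROTECTION_VIOLATION  [3 reads]
#7 VA=0x6036028CD (r,kernel):
  L0 @0x17[24] → 0x4A007  P=1,RW=1,US=1,PS=0
  L1 @0x4A[27] → 0x4D007  P=1,RW=1,US=1,PS=0
  L2 @0x4D[2] → 0x4F007  P=1,RW=1,US=1,PS=0
  ⇒ phys 0x4F8CD  [3 reads]

Access #3 fault: NONE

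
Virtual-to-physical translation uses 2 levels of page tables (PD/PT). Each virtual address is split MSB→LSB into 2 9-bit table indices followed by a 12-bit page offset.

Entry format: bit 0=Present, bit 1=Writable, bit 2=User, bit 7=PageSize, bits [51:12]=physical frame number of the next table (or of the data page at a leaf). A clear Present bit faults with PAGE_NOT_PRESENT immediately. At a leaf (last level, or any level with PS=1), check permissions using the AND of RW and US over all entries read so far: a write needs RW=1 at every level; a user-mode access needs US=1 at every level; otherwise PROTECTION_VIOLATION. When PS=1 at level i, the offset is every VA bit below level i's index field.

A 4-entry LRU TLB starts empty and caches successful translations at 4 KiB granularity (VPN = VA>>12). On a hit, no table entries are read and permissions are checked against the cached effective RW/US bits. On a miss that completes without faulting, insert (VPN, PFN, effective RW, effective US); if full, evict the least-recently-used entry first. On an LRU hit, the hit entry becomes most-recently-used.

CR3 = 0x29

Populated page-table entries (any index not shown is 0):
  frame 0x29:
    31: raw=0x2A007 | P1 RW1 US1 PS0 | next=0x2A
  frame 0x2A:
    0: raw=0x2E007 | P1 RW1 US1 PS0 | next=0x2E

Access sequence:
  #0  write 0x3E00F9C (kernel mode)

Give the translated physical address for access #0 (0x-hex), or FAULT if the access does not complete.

Walk each access:
#0 VA=0x3E00F9C (w,kernel):
  L0 @0x29[31] → 0x2A007  P=1,RW=1,US=1,PS=0
  L1 @0x2A[0] → 0x2E007  P=1,RW=1,US=1,PS=0
  ✓ 0x2EF9C  — 2 lookups

Access #0 PA: 0x2EF9C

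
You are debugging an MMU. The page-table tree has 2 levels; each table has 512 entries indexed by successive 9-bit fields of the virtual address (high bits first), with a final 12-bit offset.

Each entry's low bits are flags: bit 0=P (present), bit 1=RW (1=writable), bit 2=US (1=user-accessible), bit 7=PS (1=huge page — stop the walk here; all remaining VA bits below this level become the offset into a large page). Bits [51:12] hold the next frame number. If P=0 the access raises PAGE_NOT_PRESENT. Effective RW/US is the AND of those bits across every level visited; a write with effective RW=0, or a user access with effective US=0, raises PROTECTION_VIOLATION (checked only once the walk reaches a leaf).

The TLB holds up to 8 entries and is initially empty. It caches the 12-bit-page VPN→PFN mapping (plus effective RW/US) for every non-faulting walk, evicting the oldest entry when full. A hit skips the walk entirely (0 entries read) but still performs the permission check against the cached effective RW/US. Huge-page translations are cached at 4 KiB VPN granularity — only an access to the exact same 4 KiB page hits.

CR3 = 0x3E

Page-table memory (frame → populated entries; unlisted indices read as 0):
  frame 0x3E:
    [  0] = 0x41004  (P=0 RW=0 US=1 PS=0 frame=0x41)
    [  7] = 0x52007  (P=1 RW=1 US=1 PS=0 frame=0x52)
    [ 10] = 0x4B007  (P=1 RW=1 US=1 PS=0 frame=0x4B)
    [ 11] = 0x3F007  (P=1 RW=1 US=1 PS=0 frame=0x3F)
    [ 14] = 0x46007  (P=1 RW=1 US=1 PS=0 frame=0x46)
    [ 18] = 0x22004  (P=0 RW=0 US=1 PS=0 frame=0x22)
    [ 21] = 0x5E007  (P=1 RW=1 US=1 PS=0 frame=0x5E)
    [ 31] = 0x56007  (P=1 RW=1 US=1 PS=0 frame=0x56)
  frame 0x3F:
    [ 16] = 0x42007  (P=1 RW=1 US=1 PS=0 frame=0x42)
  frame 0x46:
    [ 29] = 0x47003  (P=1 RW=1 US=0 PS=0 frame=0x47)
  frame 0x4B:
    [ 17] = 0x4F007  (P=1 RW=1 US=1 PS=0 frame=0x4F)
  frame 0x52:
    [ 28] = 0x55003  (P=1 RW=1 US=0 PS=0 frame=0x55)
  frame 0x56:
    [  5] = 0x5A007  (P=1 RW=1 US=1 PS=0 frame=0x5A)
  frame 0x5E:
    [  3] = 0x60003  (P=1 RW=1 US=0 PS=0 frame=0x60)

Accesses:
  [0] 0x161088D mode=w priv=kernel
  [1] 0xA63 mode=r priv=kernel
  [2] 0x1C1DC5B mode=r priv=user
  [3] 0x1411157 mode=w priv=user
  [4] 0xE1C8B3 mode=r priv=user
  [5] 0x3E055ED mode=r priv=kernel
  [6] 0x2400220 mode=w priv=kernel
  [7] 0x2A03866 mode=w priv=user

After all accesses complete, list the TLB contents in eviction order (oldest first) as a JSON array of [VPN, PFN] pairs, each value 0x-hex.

Walk each access:
#0 VA=0x161088D (w,kernel):
  lvl0: tbl 0x3E, slot 11 ⇒ 0x3F007 (P1/RW1/US1/PS0)
  lvl1: tbl 0x3F, slot 16 ⇒ 0x42007 (P1/RW1/US1/PS0)
  ⇒ phys 0x4288D  [2 reads]
#1 VA=0xA63 (r,kernel):
  lvl0: tbl 0x3E, slot 0 ⇒ 0x41004 (P0/RW0/US1/PS0)
  ✗ PAGE_NOT_PRESENT  [1 reads]
#2 VA=0x1C1DC5B (r,user):
  lvl0: tbl 0x3E, slot 14 ⇒ 0x46007 (P1/RW1/US1/PS0)
  lvl1: tbl 0x46, slot 29 ⇒ 0x47003 (P1/RW1/US0/PS0)
  ✗ PROTECTION_VIOLATION  [2 reads]
#3 VA=0x1411157 (w,user):
  lvl0: tbl 0x3E, slot 10 ⇒ 0x4B007 (P1/RW1/US1/PS0)
  lvl1: tbl 0x4B, slot 17 ⇒ 0x4F007 (P1/RW1/US1/PS0)
  ⇒ phys 0x4F157  [2 reads]
#4 VA=0xE1C8B3 (r,user):
  lvl0: tbl 0x3E, slot 7 ⇒ 0x52007 (P1/RW1/US1/PS0)
  lvl1: tbl 0x52, slot 28 ⇒ 0x55003 (P1/RW1/US0/PS0)
  ✗ PROTECTION_VIOLATION  [2 reads]
#5 VA=0x3E055ED (r,kernel):
  lvl0: tbl 0x3E, slot 31 ⇒ 0x56007 (P1/RW1/US1/PS0)
  lvl1: tbl 0x56, slot 5 ⇒ 0x5A007 (P1/RW1/US1/PS0)
  ⇒ phys 0x5A5ED  [2 reads]
#6 VA=0x2400220 (w,kernel):
  lvl0: tbl 0x3E, slot 18 ⇒ 0x22004 (P0/RW0/US1/PS0)
  ✗ PAGE_NOT_PRESENT  [1 reads]
#7 VA=0x2A03866 (w,user):
  lvl0: tbl 0x3E, slot 21 ⇒ 0x5E007 (P1/RW1/US1/PS0)
  lvl1: tbl 0x5E, slot 3 ⇒ 0x60003 (P1/RW1/US0/PS0)
  ✗ PROTECTION_VIOLATION  [2 reads]

TLB: [["0x1610", "0x42"], ["0x1411", "0x4F"], ["0x3E05", "0x5A"]]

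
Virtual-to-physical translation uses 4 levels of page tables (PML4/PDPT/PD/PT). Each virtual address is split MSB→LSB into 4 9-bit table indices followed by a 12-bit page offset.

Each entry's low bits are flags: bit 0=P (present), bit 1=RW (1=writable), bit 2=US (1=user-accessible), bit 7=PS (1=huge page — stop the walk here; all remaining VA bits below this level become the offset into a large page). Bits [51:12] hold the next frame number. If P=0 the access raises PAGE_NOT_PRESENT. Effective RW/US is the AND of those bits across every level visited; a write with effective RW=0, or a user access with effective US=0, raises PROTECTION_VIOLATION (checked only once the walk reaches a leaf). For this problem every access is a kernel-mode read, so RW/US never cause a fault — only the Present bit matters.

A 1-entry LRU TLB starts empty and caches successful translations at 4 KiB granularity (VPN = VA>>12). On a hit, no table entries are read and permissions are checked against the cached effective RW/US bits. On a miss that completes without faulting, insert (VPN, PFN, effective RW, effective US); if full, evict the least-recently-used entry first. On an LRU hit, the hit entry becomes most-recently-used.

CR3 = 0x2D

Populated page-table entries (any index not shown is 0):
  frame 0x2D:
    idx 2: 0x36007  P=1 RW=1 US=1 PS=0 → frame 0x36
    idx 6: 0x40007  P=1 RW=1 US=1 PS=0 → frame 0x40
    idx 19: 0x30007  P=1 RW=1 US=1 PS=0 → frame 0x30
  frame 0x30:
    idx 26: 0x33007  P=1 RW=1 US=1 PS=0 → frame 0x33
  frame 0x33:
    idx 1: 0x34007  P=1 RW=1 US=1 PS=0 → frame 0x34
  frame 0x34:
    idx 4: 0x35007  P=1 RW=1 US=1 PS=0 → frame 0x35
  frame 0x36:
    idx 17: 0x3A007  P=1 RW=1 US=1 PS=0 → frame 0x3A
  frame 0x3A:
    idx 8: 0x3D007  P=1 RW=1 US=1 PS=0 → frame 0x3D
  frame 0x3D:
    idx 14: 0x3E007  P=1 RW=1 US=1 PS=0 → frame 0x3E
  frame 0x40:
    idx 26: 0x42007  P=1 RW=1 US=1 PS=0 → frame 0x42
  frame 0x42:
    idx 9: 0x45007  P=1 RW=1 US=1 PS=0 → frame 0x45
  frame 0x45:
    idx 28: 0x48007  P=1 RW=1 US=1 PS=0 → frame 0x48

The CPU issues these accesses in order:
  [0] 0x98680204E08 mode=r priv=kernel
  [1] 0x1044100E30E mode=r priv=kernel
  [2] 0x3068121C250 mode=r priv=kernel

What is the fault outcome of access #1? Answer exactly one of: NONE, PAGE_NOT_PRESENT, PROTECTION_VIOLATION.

Walk each access:
#0 VA=0x98680204E08 (r,kernel):
  lvl0: tbl 0x2D, slot 19 ⇒ 0x30007 (P1/RW1/US1/PS0)
  lvl1: tbl 0x30, slot 26 ⇒ 0x33007 (P1/RW1/US1/PS0)
  lvl2: tbl 0x33, slot 1 ⇒ 0x34007 (P1/RW1/US1/PS0)
  lvl3: tbl 0x34, slot 4 ⇒ 0x35007 (P1/RW1/US1/PS0)
  ⇒ phys 0x35E08  [4 reads]
#1 VA=0x1044100E30E (r,kernel):
  lvl0: tbl 0x2D, slot 2 ⇒ 0x36007 (P1/RW1/US1/PS0)
  lvl1: tbl 0x36, slot 17 ⇒ 0x3A007 (P1/RW1/US1/PS0)
  lvl2: tbl 0x3A, slot 8 ⇒ 0x3D007 (P1/RW1/US1/PS0)
  lvl3: tbl 0x3D, slot 14 ⇒ 0x3E007 (P1/RW1/US1/PS0)
  ⇒ phys 0x3E30E  [4 reads]
#2 VA=0x3068121C250 (r,kernel):
  lvl0: tbl 0x2D, slot 6 ⇒ 0x40007 (P1/RW1/US1/PS0)
  lvl1: tbl 0x40, slot 26 ⇒ 0x42007 (P1/RW1/US1/PS0)
  lvl2: tbl 0x42, slot 9 ⇒ 0x45007 (P1/RW1/US1/PS0)
  lvl3: tbl 0x45, slot 28 ⇒ 0x48007 (P1/RW1/US1/PS0)
  ⇒ phys 0x48250  [4 reads]

Access #1 fault: NONE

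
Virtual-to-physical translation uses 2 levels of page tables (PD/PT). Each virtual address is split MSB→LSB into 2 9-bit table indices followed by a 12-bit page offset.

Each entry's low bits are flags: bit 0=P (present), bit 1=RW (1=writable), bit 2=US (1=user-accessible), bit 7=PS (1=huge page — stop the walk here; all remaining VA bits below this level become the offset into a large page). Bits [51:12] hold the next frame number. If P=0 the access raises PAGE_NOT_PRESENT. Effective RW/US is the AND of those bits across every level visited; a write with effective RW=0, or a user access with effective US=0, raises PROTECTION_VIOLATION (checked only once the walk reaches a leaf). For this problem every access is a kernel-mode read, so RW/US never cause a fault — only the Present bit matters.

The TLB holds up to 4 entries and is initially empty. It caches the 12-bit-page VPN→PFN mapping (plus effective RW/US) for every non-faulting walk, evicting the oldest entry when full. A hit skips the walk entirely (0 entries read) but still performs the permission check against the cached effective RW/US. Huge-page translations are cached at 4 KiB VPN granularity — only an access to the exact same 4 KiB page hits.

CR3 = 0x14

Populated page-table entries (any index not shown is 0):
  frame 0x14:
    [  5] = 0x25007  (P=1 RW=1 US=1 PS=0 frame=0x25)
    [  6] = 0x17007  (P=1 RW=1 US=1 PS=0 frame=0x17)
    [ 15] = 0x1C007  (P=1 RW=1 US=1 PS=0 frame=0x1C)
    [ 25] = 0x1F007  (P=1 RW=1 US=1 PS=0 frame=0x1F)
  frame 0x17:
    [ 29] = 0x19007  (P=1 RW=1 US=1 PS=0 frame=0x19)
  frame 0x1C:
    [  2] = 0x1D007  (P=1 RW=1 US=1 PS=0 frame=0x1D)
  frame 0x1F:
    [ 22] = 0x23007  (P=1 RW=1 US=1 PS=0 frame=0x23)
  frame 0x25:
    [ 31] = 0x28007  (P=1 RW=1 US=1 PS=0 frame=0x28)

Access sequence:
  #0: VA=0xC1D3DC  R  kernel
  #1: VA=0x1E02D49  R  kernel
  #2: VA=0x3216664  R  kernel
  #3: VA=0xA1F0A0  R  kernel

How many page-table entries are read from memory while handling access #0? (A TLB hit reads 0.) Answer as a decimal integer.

Per-access translation:
#0 VA=0xC1D3DC (r,kernel):
  L0 @0x14[6] → 0x17007  P=1,RW=1,US=1,PS=0
  L1 @0x17[29] → 0x19007  P=1,RW=1,US=1,PS=0
  → PA=0x193DC  (2 entries read)
#1 VA=0x1E02D49 (r,kernel):
  L0 @0x14[15] → 0x1C007  P=1,RW=1,US=1,PS=0
  L1 @0x1C[2] → 0x1D007  P=1,RW=1,US=1,PS=0
  → PA=0x1DD49  (2 entries read)
#2 VA=0x3216664 (r,kernel):
  L0 @0x14[25] → 0x1F007  P=1,RW=1,US=1,PS=0
  L1 @0x1F[22] → 0x23007  P=1,RW=1,US=1,PS=0
  → PA=0x23664  (2 entries read)
#3 VA=0xA1F0A0 (r,kernel):
  L0 @0x14[5] → 0x25007  P=1,RW=1,US=1,PS=0
  L1 @0x25[31] → 0x28007  P=1,RW=1,US=1,PS=0
  → PA=0x280A0  (2 entries read)

Entries read for #0: 2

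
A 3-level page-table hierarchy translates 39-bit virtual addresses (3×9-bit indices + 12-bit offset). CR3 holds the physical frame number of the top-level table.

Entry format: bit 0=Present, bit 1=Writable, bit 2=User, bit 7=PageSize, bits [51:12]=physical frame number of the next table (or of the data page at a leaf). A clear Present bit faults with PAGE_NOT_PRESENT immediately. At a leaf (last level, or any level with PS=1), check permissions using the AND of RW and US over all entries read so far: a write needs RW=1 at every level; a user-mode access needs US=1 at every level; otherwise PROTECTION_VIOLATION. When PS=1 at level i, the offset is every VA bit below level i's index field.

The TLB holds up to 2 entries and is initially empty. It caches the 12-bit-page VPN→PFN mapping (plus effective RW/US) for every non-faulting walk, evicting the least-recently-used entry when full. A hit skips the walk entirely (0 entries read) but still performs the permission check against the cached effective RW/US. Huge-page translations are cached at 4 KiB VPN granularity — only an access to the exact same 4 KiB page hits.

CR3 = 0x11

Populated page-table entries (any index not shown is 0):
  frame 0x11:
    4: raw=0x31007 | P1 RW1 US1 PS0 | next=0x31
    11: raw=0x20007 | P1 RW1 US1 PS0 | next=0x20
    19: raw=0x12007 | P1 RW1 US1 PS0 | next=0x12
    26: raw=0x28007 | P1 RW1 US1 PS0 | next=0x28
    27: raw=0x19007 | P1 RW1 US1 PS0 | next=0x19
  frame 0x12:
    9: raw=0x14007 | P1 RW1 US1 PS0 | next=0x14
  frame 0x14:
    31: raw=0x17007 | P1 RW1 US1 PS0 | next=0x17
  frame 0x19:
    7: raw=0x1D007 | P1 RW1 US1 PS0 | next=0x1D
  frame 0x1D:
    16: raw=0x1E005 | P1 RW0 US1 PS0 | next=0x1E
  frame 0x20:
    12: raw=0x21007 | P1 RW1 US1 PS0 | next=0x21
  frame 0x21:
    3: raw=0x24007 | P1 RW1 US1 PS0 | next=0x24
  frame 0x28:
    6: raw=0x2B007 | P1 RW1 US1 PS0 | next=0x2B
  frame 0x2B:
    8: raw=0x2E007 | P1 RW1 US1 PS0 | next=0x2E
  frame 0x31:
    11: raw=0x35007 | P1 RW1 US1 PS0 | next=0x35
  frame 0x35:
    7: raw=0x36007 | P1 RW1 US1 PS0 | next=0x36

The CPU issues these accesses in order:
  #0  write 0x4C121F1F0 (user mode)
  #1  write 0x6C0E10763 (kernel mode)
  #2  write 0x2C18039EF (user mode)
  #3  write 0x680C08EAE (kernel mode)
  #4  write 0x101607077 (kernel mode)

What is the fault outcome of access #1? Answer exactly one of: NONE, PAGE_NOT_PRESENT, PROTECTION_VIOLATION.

Walk each access:
#0 VA=0x4C121F1F0 (w,user):
  [0] read 0x11 idx=19: raw=0x12007 flags P=1 W=1 U=1 S=0
  [1] read 0x12 idx=9: raw=0x14007 flags P=1 W=1 U=1 S=0
  [2] read 0x14 idx=31: raw=0x17007 flags P=1 W=1 U=1 S=0
  ✓ 0x171F0  — 3 lookups
#1 VA=0x6C0E10763 (w,kernel):
  [0] read 0x11 idx=27: raw=0x19007 flags P=1 W=1 U=1 S=0
  [1] read 0x19 idx=7: raw=0x1D007 flags P=1 W=1 U=1 S=0
  [2] read 0x1D idx=16: raw=0x1E005 flags P=1 W=0 U=1 S=0
  ✗ PROTECTION_VIOLATION  [3 reads]
#2 VA=0x2C18039EF (w,user):
  [0] read 0x11 idx=11: raw=0x20007 flags P=1 W=1 U=1 S=0
  [1] read 0x20 idx=12: raw=0x21007 flags P=1 W=1 U=1 S=0
  [2] read 0x21 idx=3: raw=0x24007 flags P=1 W=1 U=1 S=0
  ✓ 0x249EF  — 3 lookups
#3 VA=0x680C08EAE (w,kernel):
  [0] read 0x11 idx=26: raw=0x28007 flags P=1 W=1 U=1 S=0
  [1] read 0x28 idx=6: raw=0x2B007 flags P=1 W=1 U=1 S=0
  [2] read 0x2B idx=8: raw=0x2E007 flags P=1 W=1 U=1 S=0
  ✓ 0x2EEAE  — 3 lookups
#4 VA=0x101607077 (w,kernel):
  [0] read 0x11 idx=4: raw=0x31007 flags P=1 W=1 U=1 S=0
  [1] read 0x31 idx=11: raw=0x35007 flags P=1 W=1 U=1 S=0
  [2] read 0x35 idx=7: raw=0x36007 flags P=1 W=1 U=1 S=0
  ✓ 0x36077  — 3 lookups

Access #1 fault: PROTECTION_VIOLATION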